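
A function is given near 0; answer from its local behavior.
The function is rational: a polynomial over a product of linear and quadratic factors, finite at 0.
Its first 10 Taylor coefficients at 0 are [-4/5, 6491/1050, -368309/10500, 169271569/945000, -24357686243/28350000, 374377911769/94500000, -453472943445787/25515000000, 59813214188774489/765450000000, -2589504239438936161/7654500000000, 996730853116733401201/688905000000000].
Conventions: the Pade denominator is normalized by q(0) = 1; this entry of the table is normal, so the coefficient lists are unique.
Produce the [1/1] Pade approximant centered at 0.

The Pade approximant has numerator coefficients [-4/5, 447805/272622]; denominator coefficients [1, 368309/64910].

Taylor coefficients needed (read off): a_0 = -4/5, a_1 = 6491/1050, a_2 = -368309/10500.
Write the denominator as Q(u) = 1 + q1*u. Requiring Q*f - P = O(u^3) with deg P <= 1 kills the coefficients of u^2..u^2 in Q*f:
  u^2: a_2 + q1*a_1 = 0, i.e. -368309/10500 + (6491/1050)*q1 = 0.
Solving this linear system: q1 = 368309/64910.
The numerator is Q*f truncated at degree 1: P0 = a_0 = -4/5; P1 = a_1 + q1*a_0 = 447805/272622.


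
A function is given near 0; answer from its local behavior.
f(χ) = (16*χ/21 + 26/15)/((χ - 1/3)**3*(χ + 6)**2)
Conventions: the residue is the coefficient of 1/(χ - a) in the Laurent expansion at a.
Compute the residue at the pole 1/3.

At the order-3 pole 1/3 set g(χ) = (χ - (1/3))^3*f(χ) = (16*χ/21 + 26/15)/(χ + 6)**2.
Order-3 pole: residue = g''(a)/2; g''(1/3) = -2988/651605, so the residue is -1494/651605.

The residue is -1494/651605.


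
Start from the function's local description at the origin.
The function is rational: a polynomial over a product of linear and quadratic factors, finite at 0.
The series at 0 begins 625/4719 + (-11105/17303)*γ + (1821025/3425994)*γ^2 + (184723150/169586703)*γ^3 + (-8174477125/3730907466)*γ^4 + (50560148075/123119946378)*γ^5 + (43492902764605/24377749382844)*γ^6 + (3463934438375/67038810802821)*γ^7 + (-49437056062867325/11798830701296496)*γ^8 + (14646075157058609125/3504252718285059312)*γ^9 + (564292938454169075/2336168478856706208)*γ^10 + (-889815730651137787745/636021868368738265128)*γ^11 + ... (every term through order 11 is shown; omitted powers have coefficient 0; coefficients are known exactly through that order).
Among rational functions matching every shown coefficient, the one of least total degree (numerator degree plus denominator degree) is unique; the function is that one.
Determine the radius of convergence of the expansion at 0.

No rational of total degree below 10 reproduces all 12 coefficients; solving the [2/8] Pade equations on them gives f(γ) = (-γ**2 - 8*γ/25 + 5/26)/((γ + 11/12)**2*(γ**2 + 2*γ/5 + 6/5)**3), whose expansion matches every shown term.
Denominator factor (γ**2 + 2*γ/5 + 6/5)^3: discriminant -116/25, complex-conjugate roots (-1/5) + ((1/5)*sqrt(29))*i and (-1/5) - ((1/5)*sqrt(29))*i; poles of order 3, moduli (1/5)*sqrt(30) and (1/5)*sqrt(30).
Denominator factor (γ + 11/12)^2: pole of order 2 at -11/12, modulus 11/12.
The radius of convergence is the smallest modulus among the singular points: 11/12.

The radius of convergence is 11/12.


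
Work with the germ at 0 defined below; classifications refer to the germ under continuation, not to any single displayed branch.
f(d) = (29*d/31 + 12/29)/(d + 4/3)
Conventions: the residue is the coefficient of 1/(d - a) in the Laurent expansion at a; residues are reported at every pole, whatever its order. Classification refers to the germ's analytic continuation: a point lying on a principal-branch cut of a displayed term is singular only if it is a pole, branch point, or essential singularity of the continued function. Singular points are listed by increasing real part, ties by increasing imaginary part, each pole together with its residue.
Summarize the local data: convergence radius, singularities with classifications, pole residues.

Denominator factor (d + 4/3): pole of order 1 at -4/3, modulus 4/3.
The radius of convergence is the smallest modulus among the singular points: 4/3.
At the order-1 pole -4/3 set g(d) = (d - (-4/3))*f(d) = 29*d/31 + 12/29.
Simple pole: residue = g(a) at a = -4/3, which is -2248/2697.

Radius of convergence at 0: 4/3.
At -4/3: a pole of order 1; residue -2248/2697.


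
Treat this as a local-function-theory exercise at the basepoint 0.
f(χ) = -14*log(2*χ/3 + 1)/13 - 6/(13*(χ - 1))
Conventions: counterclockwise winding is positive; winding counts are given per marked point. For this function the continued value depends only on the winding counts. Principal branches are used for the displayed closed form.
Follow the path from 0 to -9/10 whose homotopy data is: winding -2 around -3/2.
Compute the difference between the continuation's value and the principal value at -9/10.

Continued minus principal equals (56/13)*pi*i.

The rational part is single-valued and drops out of the difference; each branch term changes only by its own monodromy.
(-14/13)*log(1 - χ/(-3/2)): each positive loop around -3/2 adds 2*pi*i to the log, so winding -2 contributes (-14/13)*(-2)*2*pi*i = (56/13)*pi*i.
Summing the contributions at χ = -9/10 gives (56/13)*pi*i.


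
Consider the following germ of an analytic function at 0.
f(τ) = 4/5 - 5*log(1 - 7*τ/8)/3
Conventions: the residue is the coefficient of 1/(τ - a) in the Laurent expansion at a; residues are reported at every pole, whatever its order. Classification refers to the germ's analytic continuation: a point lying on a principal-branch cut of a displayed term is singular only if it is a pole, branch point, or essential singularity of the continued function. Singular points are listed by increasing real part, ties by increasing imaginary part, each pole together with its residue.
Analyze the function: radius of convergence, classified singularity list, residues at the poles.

Branch term (-5/3)*log(1 - τ/(8/7)): its argument vanishes at τ = 8/7, a logarithmic branch point, modulus 8/7.
The radius of convergence is the smallest modulus among the singular points: 8/7.

Radius of convergence at 0: 8/7.
At 8/7: a logarithmic branch point.


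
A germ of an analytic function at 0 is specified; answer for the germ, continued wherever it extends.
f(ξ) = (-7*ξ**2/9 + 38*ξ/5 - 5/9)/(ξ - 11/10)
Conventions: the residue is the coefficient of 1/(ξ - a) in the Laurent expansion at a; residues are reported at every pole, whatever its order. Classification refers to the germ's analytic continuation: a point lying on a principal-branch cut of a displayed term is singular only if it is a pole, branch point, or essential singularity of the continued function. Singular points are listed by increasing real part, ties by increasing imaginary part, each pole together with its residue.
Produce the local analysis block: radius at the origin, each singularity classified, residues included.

Denominator factor (ξ - 11/10): pole of order 1 at 11/10, modulus 11/10.
The radius of convergence is the smallest modulus among the singular points: 11/10.
At the order-1 pole 11/10 set g(ξ) = (ξ - (11/10))*f(ξ) = -7*ξ**2/9 + 38*ξ/5 - 5/9.
Simple pole: residue = g(a) at a = 11/10, which is 2059/300.

Radius of convergence at 0: 11/10.
At 11/10: a pole of order 1; residue 2059/300.


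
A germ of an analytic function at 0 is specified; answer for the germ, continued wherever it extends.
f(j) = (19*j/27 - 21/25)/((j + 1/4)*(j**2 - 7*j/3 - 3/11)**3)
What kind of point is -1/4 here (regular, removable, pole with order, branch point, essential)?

The point is a pole of order 1.

The denominator factor j + 1/4 vanishes at -1/4 and appears to the power 1; the numerator there equals -2743/2700, nonzero, and no other factor vanishes.
Hence a pole whose order is the multiplicity, 1.


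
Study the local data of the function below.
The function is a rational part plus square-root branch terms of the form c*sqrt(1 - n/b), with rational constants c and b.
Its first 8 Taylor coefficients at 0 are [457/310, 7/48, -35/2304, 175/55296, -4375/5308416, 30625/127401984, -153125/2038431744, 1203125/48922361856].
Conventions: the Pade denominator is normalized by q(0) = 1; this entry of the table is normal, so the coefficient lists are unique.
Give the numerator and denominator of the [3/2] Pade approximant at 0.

The Pade approximant has numerator coefficients [457/310, 377/496, 1485/15872, 175/110592]; denominator coefficients [1, 5/12, 25/768].

Taylor coefficients needed (read off): a_0 = 457/310, a_1 = 7/48, a_2 = -35/2304, a_3 = 175/55296, a_4 = -4375/5308416, a_5 = 30625/127401984.
Write the denominator as Q(n) = 1 + q1*n + q2*n^2. Requiring Q*f - P = O(n^6) with deg P <= 3 kills the coefficients of n^4..n^5 in Q*f:
  n^4: a_4 + q1*a_3 + q2*a_2 = 0, i.e. -4375/5308416 + (175/55296)*q1 + (-35/2304)*q2 = 0.
  n^5: a_5 + q1*a_4 + q2*a_3 = 0, i.e. 30625/127401984 + (-4375/5308416)*q1 + (175/55296)*q2 = 0.
Solving this linear system: q1 = 5/12, q2 = 25/768.
The numerator is Q*f truncated at degree 3: P0 = a_0 = 457/310; P1 = a_1 + q1*a_0 = 377/496; P2 = a_2 + q1*a_1 + q2*a_0 = 1485/15872; P3 = a_3 + q1*a_2 + q2*a_1 = 175/110592.


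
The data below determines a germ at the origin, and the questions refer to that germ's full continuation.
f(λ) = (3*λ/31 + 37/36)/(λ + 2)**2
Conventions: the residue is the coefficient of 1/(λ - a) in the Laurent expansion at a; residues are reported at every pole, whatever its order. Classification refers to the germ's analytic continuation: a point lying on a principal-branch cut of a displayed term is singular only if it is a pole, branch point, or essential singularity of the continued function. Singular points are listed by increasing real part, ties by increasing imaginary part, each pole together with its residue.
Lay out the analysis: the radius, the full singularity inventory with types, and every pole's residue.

Denominator factor (λ + 2)^2: pole of order 2 at -2, modulus 2.
The radius of convergence is the smallest modulus among the singular points: 2.
At the order-2 pole -2 set g(λ) = (λ - (-2))^2*f(λ) = 3*λ/31 + 37/36.
Order-2 pole: residue = g'(a); g'(-2) = 3/31, so the residue is 3/31.

Radius of convergence at 0: 2.
At -2: a pole of order 2; residue 3/31.


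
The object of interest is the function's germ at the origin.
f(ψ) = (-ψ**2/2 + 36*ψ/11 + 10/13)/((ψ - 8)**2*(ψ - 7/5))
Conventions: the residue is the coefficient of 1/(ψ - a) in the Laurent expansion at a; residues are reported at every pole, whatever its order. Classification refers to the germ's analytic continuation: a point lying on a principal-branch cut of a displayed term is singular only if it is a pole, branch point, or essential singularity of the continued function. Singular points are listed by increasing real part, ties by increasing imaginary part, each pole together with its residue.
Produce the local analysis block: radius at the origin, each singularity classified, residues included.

Denominator factor (ψ - 7/5): pole of order 1 at 7/5, modulus 7/5.
Denominator factor (ψ - 8)^2: pole of order 2 at 8, modulus 8.
The radius of convergence is the smallest modulus among the singular points: 7/5.
At the order-1 pole 7/5 set g(ψ) = (ψ - (7/5))*f(ψ) = (-ψ**2/2 + 36*ψ/11 + 10/13)/(ψ - 8)**2.
Simple pole: residue = g(a) at a = 7/5, which is 31253/311454.
At the order-2 pole 8 set g(ψ) = (ψ - (8))^2*f(ψ) = (-ψ**2/2 + 36*ψ/11 + 10/13)/(ψ - 7/5).
Order-2 pole: residue = g'(a); g'(8) = -93490/155727, so the residue is -93490/155727.
List the singular points by increasing real part (a conjugate pair: the negative imaginary part first).

Radius of convergence at 0: 7/5.
At 7/5: a pole of order 1; residue 31253/311454.
At 8: a pole of order 2; residue -93490/155727.


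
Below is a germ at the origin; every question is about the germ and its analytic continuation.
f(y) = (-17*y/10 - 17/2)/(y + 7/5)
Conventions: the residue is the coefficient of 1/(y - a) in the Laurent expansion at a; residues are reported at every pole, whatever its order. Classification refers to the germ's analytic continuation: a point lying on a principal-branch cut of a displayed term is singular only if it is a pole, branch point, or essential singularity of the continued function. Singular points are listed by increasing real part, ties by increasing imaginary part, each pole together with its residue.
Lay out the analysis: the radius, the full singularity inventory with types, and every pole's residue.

Denominator factor (y + 7/5): pole of order 1 at -7/5, modulus 7/5.
The radius of convergence is the smallest modulus among the singular points: 7/5.
At the order-1 pole -7/5 set g(y) = (y - (-7/5))*f(y) = -17*y/10 - 17/2.
Simple pole: residue = g(a) at a = -7/5, which is -153/25.

Radius of convergence at 0: 7/5.
At -7/5: a pole of order 1; residue -153/25.


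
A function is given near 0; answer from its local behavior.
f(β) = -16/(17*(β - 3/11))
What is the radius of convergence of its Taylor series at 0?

Denominator factor (β - 3/11): pole of order 1 at 3/11, modulus 3/11.
The radius of convergence is the smallest modulus among the singular points: 3/11.

The radius of convergence is 3/11.


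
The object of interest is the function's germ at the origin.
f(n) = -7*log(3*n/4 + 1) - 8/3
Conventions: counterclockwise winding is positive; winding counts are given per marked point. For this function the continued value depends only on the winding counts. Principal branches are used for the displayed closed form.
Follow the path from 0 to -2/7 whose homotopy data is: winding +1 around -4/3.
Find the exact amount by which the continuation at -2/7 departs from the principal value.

Continued minus principal equals -(14)*pi*i.

The rational part is single-valued and drops out of the difference; each branch term changes only by its own monodromy.
(-7)*log(1 - n/(-4/3)): each positive loop around -4/3 adds 2*pi*i to the log, so winding +1 contributes (-7)*(1)*2*pi*i = -(14)*pi*i.
Summing the contributions at n = -2/7 gives -(14)*pi*i.


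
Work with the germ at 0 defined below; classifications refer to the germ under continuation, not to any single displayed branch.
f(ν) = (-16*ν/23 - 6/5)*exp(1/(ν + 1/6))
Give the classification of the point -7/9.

The point is a regular point.

There is no denominator, hence no pole anywhere.
The essential point of exp(1/(ν - (-1/6))) is -1/6, not -7/9.
So the germ continues analytically to -7/9.


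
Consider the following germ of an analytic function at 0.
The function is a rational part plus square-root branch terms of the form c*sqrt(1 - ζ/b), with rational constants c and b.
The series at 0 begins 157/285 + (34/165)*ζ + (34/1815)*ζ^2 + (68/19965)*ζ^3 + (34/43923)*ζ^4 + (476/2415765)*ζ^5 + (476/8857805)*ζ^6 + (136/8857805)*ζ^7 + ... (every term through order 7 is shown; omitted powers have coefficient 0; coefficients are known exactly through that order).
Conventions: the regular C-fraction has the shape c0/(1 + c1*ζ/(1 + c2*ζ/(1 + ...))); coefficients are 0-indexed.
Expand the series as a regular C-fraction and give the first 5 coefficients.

The regular C-fraction coefficients are [157/285, -646/1727, 489/1727, 157/5379, -1135/5379].

Taylor coefficients (read off): a_0 = 157/285, a_1 = 34/165, a_2 = 34/1815, a_3 = 68/19965, a_4 = 34/43923.
c0 = a_0 = 157/285. Peel one level at a time: if S = 1 + c*ζ/S' with S'(0) = 1, then c is the ζ-coefficient of S and S' = c*ζ/(S - 1).
S_1 = c0/f = 1 + (-646/1727)*ζ + (315894/2982529)*ζ^2 + ...; c1 = -646/1727.
S_2 = c1*ζ/(S_1 - 1) = 1 + (489/1727)*ζ + (-1/121)*ζ^2 + ...; c2 = 489/1727.
S_3 = c2*ζ/(S_2 - 1) = 1 + (157/5379)*ζ + (178195/28933641)*ζ^2 + ...; c3 = 157/5379.
S_4 = c3*ζ/(S_3 - 1) = 1 + (-1135/5379)*ζ + ...; c4 = -1135/5379.


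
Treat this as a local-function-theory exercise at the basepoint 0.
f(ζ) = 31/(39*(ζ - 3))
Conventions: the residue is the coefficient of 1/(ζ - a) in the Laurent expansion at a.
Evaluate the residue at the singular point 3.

The residue is 31/39.

At the order-1 pole 3 set g(ζ) = (ζ - (3))*f(ζ) = 31/39.
Simple pole: residue = g(a) at a = 3, which is 31/39.


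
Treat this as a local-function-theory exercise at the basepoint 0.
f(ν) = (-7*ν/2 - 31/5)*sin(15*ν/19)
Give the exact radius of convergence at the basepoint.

The radius of convergence is infinite.

The factor sin(15*ν/19) is entire and contributes no finite singular point.
The polynomial part has no poles.
No finite singular points: the Taylor series at 0 converges everywhere.


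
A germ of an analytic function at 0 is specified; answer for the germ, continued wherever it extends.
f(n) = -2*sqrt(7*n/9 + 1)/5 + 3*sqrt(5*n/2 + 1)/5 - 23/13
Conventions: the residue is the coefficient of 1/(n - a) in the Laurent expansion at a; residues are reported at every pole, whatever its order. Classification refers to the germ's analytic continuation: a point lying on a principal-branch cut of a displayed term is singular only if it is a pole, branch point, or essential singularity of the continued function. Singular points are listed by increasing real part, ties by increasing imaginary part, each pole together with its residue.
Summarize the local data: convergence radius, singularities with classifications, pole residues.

Branch term (-2/5)*sqrt(1 - n/(-9/7)): its argument vanishes at n = -9/7, a square-root branch point, modulus 9/7.
Branch term (3/5)*sqrt(1 - n/(-2/5)): its argument vanishes at n = -2/5, a square-root branch point, modulus 2/5.
The radius of convergence is the smallest modulus among the singular points: 2/5.
List the singular points by increasing real part (a conjugate pair: the negative imaginary part first).

Radius of convergence at 0: 2/5.
At -9/7: an algebraic (square-root) branch point.
At -2/5: an algebraic (square-root) branch point.


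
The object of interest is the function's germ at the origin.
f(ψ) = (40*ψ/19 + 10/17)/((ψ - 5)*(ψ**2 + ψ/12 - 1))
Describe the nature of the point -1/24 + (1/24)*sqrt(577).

The point is a pole of order 1.

The denominator factor ψ**2 + ψ/12 - 1 vanishes at -1/24 + (1/24)*sqrt(577) and appears to the power 1; the numerator there equals 485/969 + (5/57)*sqrt(577), nonzero, and no other factor vanishes.
Hence a pole whose order is the multiplicity, 1.


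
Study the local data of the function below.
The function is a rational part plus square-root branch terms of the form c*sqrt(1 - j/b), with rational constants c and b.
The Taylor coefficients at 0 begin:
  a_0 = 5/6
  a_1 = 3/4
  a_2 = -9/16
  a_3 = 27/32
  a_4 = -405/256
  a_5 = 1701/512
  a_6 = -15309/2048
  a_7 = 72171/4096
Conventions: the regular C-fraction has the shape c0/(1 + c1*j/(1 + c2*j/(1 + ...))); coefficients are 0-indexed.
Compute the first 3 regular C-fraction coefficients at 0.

The regular C-fraction coefficients are [5/6, -9/10, 33/20].

Taylor coefficients (read off): a_0 = 5/6, a_1 = 3/4, a_2 = -9/16.
c0 = a_0 = 5/6. Peel one level at a time: if S = 1 + c*j/S' with S'(0) = 1, then c is the j-coefficient of S and S' = c*j/(S - 1).
S_1 = c0/f = 1 + (-9/10)*j + (297/200)*j^2 + ...; c1 = -9/10.
S_2 = c1*j/(S_1 - 1) = 1 + (33/20)*j + ...; c2 = 33/20.


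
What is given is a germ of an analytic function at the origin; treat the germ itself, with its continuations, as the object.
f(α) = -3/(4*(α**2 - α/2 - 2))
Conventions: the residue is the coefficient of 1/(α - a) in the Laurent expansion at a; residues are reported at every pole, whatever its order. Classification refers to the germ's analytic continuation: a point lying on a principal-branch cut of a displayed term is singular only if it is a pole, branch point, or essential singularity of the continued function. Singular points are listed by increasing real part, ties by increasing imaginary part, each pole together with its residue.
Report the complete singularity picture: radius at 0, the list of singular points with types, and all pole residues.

Radius of convergence at 0: -1/4 + (1/4)*sqrt(33).
At 1/4 - (1/4)*sqrt(33): a pole of order 1; residue (1/22)*sqrt(33).
At 1/4 + (1/4)*sqrt(33): a pole of order 1; residue -(1/22)*sqrt(33).

Denominator factor (α**2 - α/2 - 2): discriminant 33/4, real irrational roots 1/4 + (1/4)*sqrt(33) and 1/4 - (1/4)*sqrt(33); poles of order 1, moduli 1/4 + (1/4)*sqrt(33) and -1/4 + (1/4)*sqrt(33).
The radius of convergence is the smallest modulus among the singular points: -1/4 + (1/4)*sqrt(33).
The factor α**2 - α/2 - 2 splits as (α - a)(α - a') with a = 1/4 - (1/4)*sqrt(33), a' = 1/4 + (1/4)*sqrt(33). At the order-1 pole a set g(α) = (α - a)*f(α) = [-3/4] / (α - a').
Simple pole: residue = g(a) at a = 1/4 - (1/4)*sqrt(33), which is (1/22)*sqrt(33).
The factor α**2 - α/2 - 2 splits as (α - a)(α - a') with a = 1/4 + (1/4)*sqrt(33), a' = 1/4 - (1/4)*sqrt(33). At the order-1 pole a set g(α) = (α - a)*f(α) = [-3/4] / (α - a').
Simple pole: residue = g(a) at a = 1/4 + (1/4)*sqrt(33), which is -(1/22)*sqrt(33).
List the singular points by increasing real part (a conjugate pair: the negative imaginary part first).


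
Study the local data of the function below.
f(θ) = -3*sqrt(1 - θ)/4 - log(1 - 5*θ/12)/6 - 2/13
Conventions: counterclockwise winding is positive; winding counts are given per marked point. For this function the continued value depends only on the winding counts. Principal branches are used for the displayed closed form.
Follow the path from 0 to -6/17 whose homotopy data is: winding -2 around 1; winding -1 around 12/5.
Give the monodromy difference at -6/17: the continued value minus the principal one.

The rational part is single-valued and drops out of the difference; each branch term changes only by its own monodromy.
(-3/4)*sqrt(1 - θ/(1)): winding -2 is even, the square root returns to the same sheet, contribution 0.
(-1/6)*log(1 - θ/(12/5)): each positive loop around 12/5 adds 2*pi*i to the log, so winding -1 contributes (-1/6)*(-1)*2*pi*i = (1/3)*pi*i.
Summing the contributions at θ = -6/17 gives (1/3)*pi*i.

Continued minus principal equals (1/3)*pi*i.


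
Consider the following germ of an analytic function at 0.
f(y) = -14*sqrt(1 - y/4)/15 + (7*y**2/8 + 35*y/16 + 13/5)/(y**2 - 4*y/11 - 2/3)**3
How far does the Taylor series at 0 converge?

Denominator factor (y**2 - 4*y/11 - 2/3)^3: discriminant 1016/363, real irrational roots 2/11 + (1/33)*sqrt(762) and 2/11 - (1/33)*sqrt(762); poles of order 3, moduli 2/11 + (1/33)*sqrt(762) and -2/11 + (1/33)*sqrt(762).
Branch term (-14/15)*sqrt(1 - y/(4)): its argument vanishes at y = 4, a square-root branch point, modulus 4.
The radius of convergence is the smallest modulus among the singular points: -2/11 + (1/33)*sqrt(762).

The radius of convergence is -2/11 + (1/33)*sqrt(762).


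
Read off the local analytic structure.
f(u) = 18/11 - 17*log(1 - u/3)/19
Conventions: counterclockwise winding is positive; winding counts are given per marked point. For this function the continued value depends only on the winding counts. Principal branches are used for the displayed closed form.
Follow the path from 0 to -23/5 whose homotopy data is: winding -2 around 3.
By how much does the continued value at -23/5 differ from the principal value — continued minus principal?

The rational part is single-valued and drops out of the difference; each branch term changes only by its own monodromy.
(-17/19)*log(1 - u/(3)): each positive loop around 3 adds 2*pi*i to the log, so winding -2 contributes (-17/19)*(-2)*2*pi*i = (68/19)*pi*i.
Summing the contributions at u = -23/5 gives (68/19)*pi*i.

Continued minus principal equals (68/19)*pi*i.


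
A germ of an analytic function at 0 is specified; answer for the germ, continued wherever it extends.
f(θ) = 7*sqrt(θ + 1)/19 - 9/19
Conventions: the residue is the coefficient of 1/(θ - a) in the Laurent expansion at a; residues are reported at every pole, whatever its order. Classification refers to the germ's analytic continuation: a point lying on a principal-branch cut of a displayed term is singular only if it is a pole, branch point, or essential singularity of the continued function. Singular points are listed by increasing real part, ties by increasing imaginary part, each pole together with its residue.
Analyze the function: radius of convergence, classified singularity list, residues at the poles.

Branch term (7/19)*sqrt(1 - θ/(-1)): its argument vanishes at θ = -1, a square-root branch point, modulus 1.
The radius of convergence is the smallest modulus among the singular points: 1.

Radius of convergence at 0: 1.
At -1: an algebraic (square-root) branch point.


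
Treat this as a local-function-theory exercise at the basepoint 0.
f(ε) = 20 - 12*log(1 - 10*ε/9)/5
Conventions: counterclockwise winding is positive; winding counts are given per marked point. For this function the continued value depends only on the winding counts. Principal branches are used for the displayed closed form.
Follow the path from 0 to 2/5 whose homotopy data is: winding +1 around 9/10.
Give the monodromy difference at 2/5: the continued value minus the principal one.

The rational part is single-valued and drops out of the difference; each branch term changes only by its own monodromy.
(-12/5)*log(1 - ε/(9/10)): each positive loop around 9/10 adds 2*pi*i to the log, so winding +1 contributes (-12/5)*(1)*2*pi*i = -(24/5)*pi*i.
Summing the contributions at ε = 2/5 gives -(24/5)*pi*i.

Continued minus principal equals -(24/5)*pi*i.


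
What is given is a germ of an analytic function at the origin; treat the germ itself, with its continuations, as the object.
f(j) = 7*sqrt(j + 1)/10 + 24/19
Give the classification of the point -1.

The term (7/10)*sqrt(1 - j/(-1)) has argument 1 - -1/(-1) = 0 at -1: a square-root (algebraic, two-sheeted) branch point; the remaining terms are analytic or single-valued there.

The point is an algebraic (square-root) branch point.


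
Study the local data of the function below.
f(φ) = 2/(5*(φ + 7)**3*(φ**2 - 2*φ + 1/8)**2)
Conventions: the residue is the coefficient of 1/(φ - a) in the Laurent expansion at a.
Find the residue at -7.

At the order-3 pole -7 set g(φ) = (φ - (-7))^3*f(φ) = 2/(5*(φ**2 - 2*φ + 1/8)**2).
Order-3 pole: residue = g''(a)/2; g''(-7) = 10514432/325188753125, so the residue is 5257216/325188753125.

The residue is 5257216/325188753125.


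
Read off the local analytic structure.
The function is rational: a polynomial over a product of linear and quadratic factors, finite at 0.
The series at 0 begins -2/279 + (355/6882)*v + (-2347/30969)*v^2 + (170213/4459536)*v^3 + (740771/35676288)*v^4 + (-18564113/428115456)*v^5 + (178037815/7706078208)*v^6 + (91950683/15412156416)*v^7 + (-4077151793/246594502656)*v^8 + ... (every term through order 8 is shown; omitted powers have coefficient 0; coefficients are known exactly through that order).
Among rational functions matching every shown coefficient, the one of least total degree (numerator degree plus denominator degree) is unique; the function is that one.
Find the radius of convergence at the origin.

No rational of total degree below 7 reproduces all 9 coefficients; solving the [1/6] Pade equations on them gives f(v) = (39*v/37 - 6/31)/(v**2 + 7*v/4 + 3)**3, whose expansion matches every shown term.
Denominator factor (v**2 + 7*v/4 + 3)^3: discriminant -143/16, complex-conjugate roots (-7/8) + ((1/8)*sqrt(143))*i and (-7/8) - ((1/8)*sqrt(143))*i; poles of order 3, moduli sqrt(3) and sqrt(3).
The radius of convergence is the smallest modulus among the singular points: sqrt(3).

The radius of convergence is sqrt(3).


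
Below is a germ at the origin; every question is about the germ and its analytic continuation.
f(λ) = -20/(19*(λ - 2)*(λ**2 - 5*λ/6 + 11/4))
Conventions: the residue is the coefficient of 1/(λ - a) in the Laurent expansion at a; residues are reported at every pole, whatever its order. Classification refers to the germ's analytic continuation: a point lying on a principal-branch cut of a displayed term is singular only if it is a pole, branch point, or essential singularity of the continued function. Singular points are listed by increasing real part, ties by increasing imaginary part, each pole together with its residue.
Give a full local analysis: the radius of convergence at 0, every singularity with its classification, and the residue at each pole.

Radius of convergence at 0: (1/2)*sqrt(11).
At (5/12) - ((1/12)*sqrt(371))*i: a pole of order 1; residue (120/1159) + ((120/22631)*sqrt(371))*i.
At (5/12) + ((1/12)*sqrt(371))*i: a pole of order 1; residue (120/1159) - ((120/22631)*sqrt(371))*i.
At 2: a pole of order 1; residue -240/1159.

Denominator factor (λ - 2): pole of order 1 at 2, modulus 2.
Denominator factor (λ**2 - 5*λ/6 + 11/4): discriminant -371/36, complex-conjugate roots (5/12) + ((1/12)*sqrt(371))*i and (5/12) - ((1/12)*sqrt(371))*i; poles of order 1, moduli (1/2)*sqrt(11) and (1/2)*sqrt(11).
The radius of convergence is the smallest modulus among the singular points: (1/2)*sqrt(11).
The factor λ**2 - 5*λ/6 + 11/4 splits as (λ - a)(λ - a') with a = (5/12) - ((1/12)*sqrt(371))*i, a' = (5/12) + ((1/12)*sqrt(371))*i. At the order-1 pole a set g(λ) = (λ - a)*f(λ) = [-20/(19*(λ - 2))] / (λ - a').
Simple pole: residue = g(a) at a = (5/12) - ((1/12)*sqrt(371))*i, which is (120/1159) + ((120/22631)*sqrt(371))*i.
The factor λ**2 - 5*λ/6 + 11/4 splits as (λ - a)(λ - a') with a = (5/12) + ((1/12)*sqrt(371))*i, a' = (5/12) - ((1/12)*sqrt(371))*i. At the order-1 pole a set g(λ) = (λ - a)*f(λ) = [-20/(19*(λ - 2))] / (λ - a').
Simple pole: residue = g(a) at a = (5/12) + ((1/12)*sqrt(371))*i, which is (120/1159) - ((120/22631)*sqrt(371))*i.
At the order-1 pole 2 set g(λ) = (λ - (2))*f(λ) = -20/(19*(λ**2 - 5*λ/6 + 11/4)).
Simple pole: residue = g(a) at a = 2, which is -240/1159.
List the singular points by increasing real part (a conjugate pair: the negative imaginary part first).


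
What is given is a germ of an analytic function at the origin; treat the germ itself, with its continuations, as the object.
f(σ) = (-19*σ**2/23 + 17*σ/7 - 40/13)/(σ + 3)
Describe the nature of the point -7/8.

Denominator factors: σ + 3 = 17/8 at σ = -7/8 — none vanishes.
So the germ continues analytically to -7/8.

The point is a regular point.


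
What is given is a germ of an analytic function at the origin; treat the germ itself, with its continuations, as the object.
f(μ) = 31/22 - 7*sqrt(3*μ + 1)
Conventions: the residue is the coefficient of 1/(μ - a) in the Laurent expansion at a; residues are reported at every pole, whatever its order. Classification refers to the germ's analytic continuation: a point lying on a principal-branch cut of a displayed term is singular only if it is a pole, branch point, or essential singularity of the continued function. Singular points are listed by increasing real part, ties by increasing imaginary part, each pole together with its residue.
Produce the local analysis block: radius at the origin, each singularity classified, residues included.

Branch term (-7)*sqrt(1 - μ/(-1/3)): its argument vanishes at μ = -1/3, a square-root branch point, modulus 1/3.
The radius of convergence is the smallest modulus among the singular points: 1/3.

Radius of convergence at 0: 1/3.
At -1/3: an algebraic (square-root) branch point.


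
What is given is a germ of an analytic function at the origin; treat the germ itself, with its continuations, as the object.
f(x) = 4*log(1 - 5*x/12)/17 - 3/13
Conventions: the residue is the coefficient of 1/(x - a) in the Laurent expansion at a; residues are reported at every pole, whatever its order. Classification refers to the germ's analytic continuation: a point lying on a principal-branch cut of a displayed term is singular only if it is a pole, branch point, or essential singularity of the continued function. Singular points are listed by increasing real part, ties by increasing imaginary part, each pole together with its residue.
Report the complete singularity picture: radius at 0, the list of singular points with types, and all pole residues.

Radius of convergence at 0: 12/5.
At 12/5: a logarithmic branch point.

Branch term (4/17)*log(1 - x/(12/5)): its argument vanishes at x = 12/5, a logarithmic branch point, modulus 12/5.
The radius of convergence is the smallest modulus among the singular points: 12/5.


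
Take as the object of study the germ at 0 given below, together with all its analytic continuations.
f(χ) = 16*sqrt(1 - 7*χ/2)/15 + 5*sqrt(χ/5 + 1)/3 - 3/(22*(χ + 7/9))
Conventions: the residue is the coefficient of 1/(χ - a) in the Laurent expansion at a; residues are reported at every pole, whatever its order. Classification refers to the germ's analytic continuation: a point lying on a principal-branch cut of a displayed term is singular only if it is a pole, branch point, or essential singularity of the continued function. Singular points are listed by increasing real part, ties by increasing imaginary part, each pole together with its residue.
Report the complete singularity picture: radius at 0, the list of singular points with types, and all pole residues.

Radius of convergence at 0: 2/7.
At -5: an algebraic (square-root) branch point.
At -7/9: a pole of order 1; residue -3/22.
At 2/7: an algebraic (square-root) branch point.

Denominator factor (χ + 7/9): pole of order 1 at -7/9, modulus 7/9.
Branch term (5/3)*sqrt(1 - χ/(-5)): its argument vanishes at χ = -5, a square-root branch point, modulus 5.
Branch term (16/15)*sqrt(1 - χ/(2/7)): its argument vanishes at χ = 2/7, a square-root branch point, modulus 2/7.
The radius of convergence is the smallest modulus among the singular points: 2/7.
The branch terms are analytic at -7/9 and contribute nothing to the residue; only the rational part matters.
At the order-1 pole -7/9 set g(χ) = (χ - (-7/9))*(rational part) = -3/22.
Simple pole: residue = g(a) at a = -7/9, which is -3/22.
List the singular points by increasing real part (a conjugate pair: the negative imaginary part first).


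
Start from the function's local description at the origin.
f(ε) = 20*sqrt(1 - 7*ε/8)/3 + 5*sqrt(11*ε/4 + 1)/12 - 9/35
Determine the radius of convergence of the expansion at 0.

The radius of convergence is 4/11.

Branch term (5/12)*sqrt(1 - ε/(-4/11)): its argument vanishes at ε = -4/11, a square-root branch point, modulus 4/11.
Branch term (20/3)*sqrt(1 - ε/(8/7)): its argument vanishes at ε = 8/7, a square-root branch point, modulus 8/7.
The radius of convergence is the smallest modulus among the singular points: 4/11.


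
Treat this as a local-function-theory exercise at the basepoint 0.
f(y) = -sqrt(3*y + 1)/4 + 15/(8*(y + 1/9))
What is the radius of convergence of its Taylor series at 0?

The radius of convergence is 1/9.

Denominator factor (y + 1/9): pole of order 1 at -1/9, modulus 1/9.
Branch term (-1/4)*sqrt(1 - y/(-1/3)): its argument vanishes at y = -1/3, a square-root branch point, modulus 1/3.
The radius of convergence is the smallest modulus among the singular points: 1/9.


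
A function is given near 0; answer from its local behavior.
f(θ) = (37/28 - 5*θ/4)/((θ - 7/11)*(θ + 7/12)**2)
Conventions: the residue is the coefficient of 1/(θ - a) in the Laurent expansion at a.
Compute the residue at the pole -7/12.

At the order-2 pole -7/12 set g(θ) = (θ - (-7/12))^2*f(θ) = (37/28 - 5*θ/4)/(θ - 7/11).
Order-2 pole: residue = g'(a); g'(-7/12) = -64152/181447, so the residue is -64152/181447.

The residue is -64152/181447.


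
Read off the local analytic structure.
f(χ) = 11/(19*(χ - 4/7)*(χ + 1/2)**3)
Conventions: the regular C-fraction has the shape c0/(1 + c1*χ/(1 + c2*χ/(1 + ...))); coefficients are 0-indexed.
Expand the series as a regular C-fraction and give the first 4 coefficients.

The regular C-fraction coefficients are [-154/19, 17/4, -6/17, 460/51].

Taylor coefficients (expand at 0): a_0 = -154/19, a_1 = 1309/38, a_2 = -20405/152, a_3 = 251405/608.
c0 = a_0 = -154/19. Peel one level at a time: if S = 1 + c*χ/S' with S'(0) = 1, then c is the χ-coefficient of S and S' = c*χ/(S - 1).
S_1 = c0/f = 1 + (17/4)*χ + (3/2)*χ^2 + ...; c1 = 17/4.
S_2 = c1*χ/(S_1 - 1) = 1 + (-6/17)*χ + (920/289)*χ^2 + ...; c2 = -6/17.
S_3 = c2*χ/(S_2 - 1) = 1 + (460/51)*χ + ...; c3 = 460/51.


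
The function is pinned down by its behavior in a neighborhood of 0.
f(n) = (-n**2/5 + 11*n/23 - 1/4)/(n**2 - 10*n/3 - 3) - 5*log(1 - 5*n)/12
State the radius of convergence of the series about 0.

The radius of convergence is 1/5.

Denominator factor (n**2 - 10*n/3 - 3): discriminant 208/9, real irrational roots 5/3 + (2/3)*sqrt(13) and 5/3 - (2/3)*sqrt(13); poles of order 1, moduli 5/3 + (2/3)*sqrt(13) and -5/3 + (2/3)*sqrt(13).
Branch term (-5/12)*log(1 - n/(1/5)): its argument vanishes at n = 1/5, a logarithmic branch point, modulus 1/5.
The radius of convergence is the smallest modulus among the singular points: 1/5.


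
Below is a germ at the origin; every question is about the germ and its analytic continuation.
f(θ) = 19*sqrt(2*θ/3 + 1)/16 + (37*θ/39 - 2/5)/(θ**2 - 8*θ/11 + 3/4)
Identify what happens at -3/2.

The point is an algebraic (square-root) branch point.

The term (19/16)*sqrt(1 - θ/(-3/2)) has argument 1 - -3/2/(-3/2) = 0 at -3/2: a square-root (algebraic, two-sheeted) branch point; the remaining terms are analytic or single-valued there.


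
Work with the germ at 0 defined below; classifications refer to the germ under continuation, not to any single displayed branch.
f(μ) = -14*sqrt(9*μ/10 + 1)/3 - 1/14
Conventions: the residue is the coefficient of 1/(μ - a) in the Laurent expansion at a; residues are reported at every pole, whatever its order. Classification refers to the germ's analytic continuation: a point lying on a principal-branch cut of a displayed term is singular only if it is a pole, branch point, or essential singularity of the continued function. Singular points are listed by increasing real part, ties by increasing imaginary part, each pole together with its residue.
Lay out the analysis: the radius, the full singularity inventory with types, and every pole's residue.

Radius of convergence at 0: 10/9.
At -10/9: an algebraic (square-root) branch point.

Branch term (-14/3)*sqrt(1 - μ/(-10/9)): its argument vanishes at μ = -10/9, a square-root branch point, modulus 10/9.
The radius of convergence is the smallest modulus among the singular points: 10/9.


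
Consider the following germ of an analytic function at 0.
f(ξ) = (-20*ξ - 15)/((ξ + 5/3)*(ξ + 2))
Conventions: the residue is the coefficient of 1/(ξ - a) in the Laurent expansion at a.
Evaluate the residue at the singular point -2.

The residue is -75.

At the order-1 pole -2 set g(ξ) = (ξ - (-2))*f(ξ) = (-20*ξ - 15)/(ξ + 5/3).
Simple pole: residue = g(a) at a = -2, which is -75.


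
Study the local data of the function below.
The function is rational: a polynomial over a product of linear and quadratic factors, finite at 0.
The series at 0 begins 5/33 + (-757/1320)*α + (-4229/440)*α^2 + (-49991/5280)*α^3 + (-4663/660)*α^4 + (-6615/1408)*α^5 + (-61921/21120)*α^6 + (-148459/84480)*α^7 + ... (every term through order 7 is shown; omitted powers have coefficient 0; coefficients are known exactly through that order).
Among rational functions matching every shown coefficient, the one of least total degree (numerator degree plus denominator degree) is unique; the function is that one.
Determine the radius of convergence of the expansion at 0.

No rational of total degree below 4 reproduces all 8 coefficients; solving the [2/2] Pade equations on them gives f(α) = (-36*α**2 - 29*α/10 + 20/33)/(α - 2)**2, whose expansion matches every shown term.
Denominator factor (α - 2)^2: pole of order 2 at 2, modulus 2.
The radius of convergence is the smallest modulus among the singular points: 2.

The radius of convergence is 2.


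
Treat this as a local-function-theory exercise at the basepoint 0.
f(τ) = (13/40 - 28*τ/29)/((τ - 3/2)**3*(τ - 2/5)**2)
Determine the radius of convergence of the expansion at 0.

The radius of convergence is 2/5.

Denominator factor (τ - 3/2)^3: pole of order 3 at 3/2, modulus 3/2.
Denominator factor (τ - 2/5)^2: pole of order 2 at 2/5, modulus 2/5.
The radius of convergence is the smallest modulus among the singular points: 2/5.
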